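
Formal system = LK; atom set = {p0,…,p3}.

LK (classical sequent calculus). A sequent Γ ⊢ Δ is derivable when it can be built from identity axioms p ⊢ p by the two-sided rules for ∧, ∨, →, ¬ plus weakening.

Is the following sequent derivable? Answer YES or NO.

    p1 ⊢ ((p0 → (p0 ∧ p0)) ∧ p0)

Truth-table refutation:
  v=0000: Γ:[p1=F] Δ:[((p0 → (p0 ∧ p0)) ∧ p0)=F] refutes=False
  v=0001: Γ:[p1=F] Δ:[((p0 → (p0 ∧ p0)) ∧ p0)=F] refutes=False
  v=0010: Γ:[p1=F] Δ:[((p0 → (p0 ∧ p0)) ∧ p0)=F] refutes=False
  v=0011: Γ:[p1=F] Δ:[((p0 → (p0 ∧ p0)) ∧ p0)=F] refutes=False
  v=0100: Γ:[p1=T] Δ:[((p0 → (p0 ∧ p0)) ∧ p0)=F] refutes=True  ← countermodel

Result: NO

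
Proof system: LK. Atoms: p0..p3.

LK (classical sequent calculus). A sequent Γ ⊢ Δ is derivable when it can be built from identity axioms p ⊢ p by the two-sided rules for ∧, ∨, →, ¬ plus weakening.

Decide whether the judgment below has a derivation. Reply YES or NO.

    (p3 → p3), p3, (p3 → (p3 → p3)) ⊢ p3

Derivation trace:
[→L] (p3 → p3), p3, (p3 → (p3 → p3)) ⊢ p3
  [→L] p3, (p3 → p3) ⊢ p3
    [Ax] p3 ⊢ p3
    [Ax] p3 ⊢ p3
  [→L] p3, (p3 → p3) ⊢ p3
    [Ax] p3 ⊢ p3
    [Ax] p3 ⊢ p3

Result: YES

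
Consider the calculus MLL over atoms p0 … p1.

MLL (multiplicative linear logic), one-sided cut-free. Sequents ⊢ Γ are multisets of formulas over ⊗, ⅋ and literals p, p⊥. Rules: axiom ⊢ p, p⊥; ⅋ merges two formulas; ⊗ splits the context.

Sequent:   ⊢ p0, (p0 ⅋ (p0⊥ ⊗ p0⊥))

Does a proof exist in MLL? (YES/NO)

Proof tree:
[⅋]  ⊢ p0, (p0 ⅋ (p0⊥ ⊗ p0⊥))
  [⊗]  ⊢ p0, p0, (p0⊥ ⊗ p0⊥)
    [Ax]  ⊢ p0, p0⊥
    [Ax]  ⊢ p0, p0⊥

Result: YES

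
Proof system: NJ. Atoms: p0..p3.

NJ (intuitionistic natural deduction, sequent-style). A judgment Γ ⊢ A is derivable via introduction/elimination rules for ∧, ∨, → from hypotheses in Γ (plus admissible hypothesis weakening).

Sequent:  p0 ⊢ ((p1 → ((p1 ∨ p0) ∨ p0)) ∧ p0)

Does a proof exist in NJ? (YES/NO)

Derivation trace:
[∧I] p0 ⊢ ((p1 → ((p1 ∨ p0) ∨ p0)) ∧ p0)
  [→I]  ⊢ (p1 → ((p1 ∨ p0) ∨ p0))
    [∨I₁] p1 ⊢ ((p1 ∨ p0) ∨ p0)
      [∨I₁] p1 ⊢ (p1 ∨ p0)
        [Ax] p1 ⊢ p1
  [Ax] p0 ⊢ p0

Result: YES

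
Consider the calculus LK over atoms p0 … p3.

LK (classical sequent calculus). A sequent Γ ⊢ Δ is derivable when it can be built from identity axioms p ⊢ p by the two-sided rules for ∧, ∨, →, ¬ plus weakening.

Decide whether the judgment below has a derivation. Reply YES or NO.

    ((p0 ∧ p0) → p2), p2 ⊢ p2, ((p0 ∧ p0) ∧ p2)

Derivation (root first):
[∧R] ((p0 ∧ p0) → p2), p2 ⊢ p2, ((p0 ∧ p0) ∧ p2)
  [→L] p2, ((p0 ∧ p0) → p2) ⊢ p2, (p0 ∧ p0)
    [∧R] p2 ⊢ p2, (p0 ∧ p0)
      [WR] p2 ⊢ p2, p0
        [Ax] p2 ⊢ p2
      [WR] p2 ⊢ p2, p0
        [Ax] p2 ⊢ p2
    [∧R] p2 ⊢ p2, (p0 ∧ p0)
      [WR] p2 ⊢ p2, p0
        [Ax] p2 ⊢ p2
      [WR] p2 ⊢ p2, p0
        [Ax] p2 ⊢ p2
  [Ax] p2 ⊢ p2

Result: YES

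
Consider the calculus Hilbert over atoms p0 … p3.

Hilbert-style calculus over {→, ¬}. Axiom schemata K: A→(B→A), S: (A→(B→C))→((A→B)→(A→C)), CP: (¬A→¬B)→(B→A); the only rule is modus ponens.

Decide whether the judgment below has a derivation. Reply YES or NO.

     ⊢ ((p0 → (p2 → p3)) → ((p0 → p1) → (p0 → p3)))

Enumerate valuations to refute Γ ⊢ Δ:
  v=0000: Γ:[] Δ:[((p0 → (p2 → p3)) → ((p0 → p1) → (p0 → p3)))=T] refutes=False
  v=0001: Γ:[] Δ:[((p0 → (p2 → p3)) → ((p0 → p1) → (p0 → p3)))=T] refutes=False
  v=0010: Γ:[] Δ:[((p0 → (p2 → p3)) → ((p0 → p1) → (p0 → p3)))=T] refutes=False
  v=0011: Γ:[] Δ:[((p0 → (p2 → p3)) → ((p0 → p1) → (p0 → p3)))=T] refutes=False
  v=0100: Γ:[] Δ:[((p0 → (p2 → p3)) → ((p0 → p1) → (p0 → p3)))=T] refutes=False
  v=0101: Γ:[] Δ:[((p0 → (p2 → p3)) → ((p0 → p1) → (p0 → p3)))=T] refutes=False
  v=0110: Γ:[] Δ:[((p0 → (p2 → p3)) → ((p0 → p1) → (p0 → p3)))=T] refutes=False
  v=0111: Γ:[] Δ:[((p0 → (p2 → p3)) → ((p0 → p1) → (p0 → p3)))=T] refutes=False
  v=1000: Γ:[] Δ:[((p0 → (p2 → p3)) → ((p0 → p1) → (p0 → p3)))=T] refutes=False
  v=1001: Γ:[] Δ:[((p0 → (p2 → p3)) → ((p0 → p1) → (p0 → p3)))=T] refutes=False
  v=1010: Γ:[] Δ:[((p0 → (p2 → p3)) → ((p0 → p1) → (p0 → p3)))=T] refutes=False
  v=1011: Γ:[] Δ:[((p0 → (p2 → p3)) → ((p0 → p1) → (p0 → p3)))=T] refutes=False
  v=1100: Γ:[] Δ:[((p0 → (p2 → p3)) → ((p0 → p1) → (p0 → p3)))=F] refutes=True  ← countermodel

Result: NO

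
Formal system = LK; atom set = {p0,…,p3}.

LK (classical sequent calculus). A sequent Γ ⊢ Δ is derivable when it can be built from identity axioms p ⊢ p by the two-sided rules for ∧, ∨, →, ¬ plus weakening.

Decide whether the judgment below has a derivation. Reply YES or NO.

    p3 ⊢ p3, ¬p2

Derivation trace:
[¬R] p3 ⊢ p3, ¬p2
  [WL] p3, p2 ⊢ p3
    [Ax] p3 ⊢ p3

Result: YES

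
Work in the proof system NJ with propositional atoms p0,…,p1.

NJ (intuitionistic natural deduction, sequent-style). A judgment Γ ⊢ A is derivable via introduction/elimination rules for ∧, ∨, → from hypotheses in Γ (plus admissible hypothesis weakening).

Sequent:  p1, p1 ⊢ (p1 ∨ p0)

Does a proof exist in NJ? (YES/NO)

Derivation trace:
[Wk] p1, p1 ⊢ (p1 ∨ p0)
  [∨I₁] p1 ⊢ (p1 ∨ p0)
    [Ax] p1 ⊢ p1

Result: YES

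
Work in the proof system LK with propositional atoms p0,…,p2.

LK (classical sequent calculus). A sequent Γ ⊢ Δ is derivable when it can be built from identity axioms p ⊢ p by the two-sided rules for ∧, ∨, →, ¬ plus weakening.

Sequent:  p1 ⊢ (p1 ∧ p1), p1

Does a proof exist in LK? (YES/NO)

Derivation (root first):
[WR] p1 ⊢ (p1 ∧ p1), p1
  [∧R] p1 ⊢ (p1 ∧ p1)
    [Ax] p1 ⊢ p1
    [Ax] p1 ⊢ p1

Result: YES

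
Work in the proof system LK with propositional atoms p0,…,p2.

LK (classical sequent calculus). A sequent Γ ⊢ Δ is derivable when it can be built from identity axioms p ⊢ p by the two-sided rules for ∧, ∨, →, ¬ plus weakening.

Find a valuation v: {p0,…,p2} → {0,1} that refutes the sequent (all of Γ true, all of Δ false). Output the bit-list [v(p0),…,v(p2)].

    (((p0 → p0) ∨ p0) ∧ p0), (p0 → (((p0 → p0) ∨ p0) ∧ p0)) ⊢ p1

Truth-table refutation:
  v=000: Γ:[(((p0 → p0) ∨ p0) ∧ p0)=F, (p0 → (((p0 → p0) ∨ p0) ∧ p0))=T] Δ:[p1=F] refutes=False
  v=001: Γ:[(((p0 → p0) ∨ p0) ∧ p0)=F, (p0 → (((p0 → p0) ∨ p0) ∧ p0))=T] Δ:[p1=F] refutes=False
  v=010: Γ:[(((p0 → p0) ∨ p0) ∧ p0)=F, (p0 → (((p0 → p0) ∨ p0) ∧ p0))=T] Δ:[p1=T] refutes=False
  v=011: Γ:[(((p0 → p0) ∨ p0) ∧ p0)=F, (p0 → (((p0 → p0) ∨ p0) ∧ p0))=T] Δ:[p1=T] refutes=False
  v=100: Γ:[(((p0 → p0) ∨ p0) ∧ p0)=T, (p0 → (((p0 → p0) ∨ p0) ∧ p0))=T] Δ:[p1=F] refutes=True  ← countermodel

Result: [1, 0, 0]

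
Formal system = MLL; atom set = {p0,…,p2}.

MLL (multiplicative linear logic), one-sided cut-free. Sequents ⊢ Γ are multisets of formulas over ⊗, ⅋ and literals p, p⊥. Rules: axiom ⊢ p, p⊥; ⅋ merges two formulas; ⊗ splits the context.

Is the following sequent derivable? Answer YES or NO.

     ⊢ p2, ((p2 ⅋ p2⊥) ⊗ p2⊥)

Proof tree:
[⊗]  ⊢ p2, ((p2 ⅋ p2⊥) ⊗ p2⊥)
  [⅋]  ⊢ (p2 ⅋ p2⊥)
    [Ax]  ⊢ p2, p2⊥
  [Ax]  ⊢ p2, p2⊥

Result: YES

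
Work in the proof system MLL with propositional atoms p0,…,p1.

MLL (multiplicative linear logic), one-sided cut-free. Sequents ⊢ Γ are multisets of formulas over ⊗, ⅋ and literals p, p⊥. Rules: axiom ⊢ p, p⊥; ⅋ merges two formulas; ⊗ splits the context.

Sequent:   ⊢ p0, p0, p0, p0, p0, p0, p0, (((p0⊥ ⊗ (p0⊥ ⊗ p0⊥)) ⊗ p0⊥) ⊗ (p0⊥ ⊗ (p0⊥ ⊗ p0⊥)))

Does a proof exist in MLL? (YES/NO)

Proof tree:
[⊗]  ⊢ p0, p0, p0, p0, p0, p0, p0, (((p0⊥ ⊗ (p0⊥ ⊗ p0⊥)) ⊗ p0⊥) ⊗ (p0⊥ ⊗ (p0⊥ ⊗ p0⊥)))
  [⊗]  ⊢ p0, p0, p0, p0, ((p0⊥ ⊗ (p0⊥ ⊗ p0⊥)) ⊗ p0⊥)
    [⊗]  ⊢ p0, p0, p0, (p0⊥ ⊗ (p0⊥ ⊗ p0⊥))
      [Ax]  ⊢ p0, p0⊥
      [⊗]  ⊢ p0, p0, (p0⊥ ⊗ p0⊥)
        [Ax]  ⊢ p0, p0⊥
        [Ax]  ⊢ p0, p0⊥
    [Ax]  ⊢ p0, p0⊥
  [⊗]  ⊢ p0, p0, p0, (p0⊥ ⊗ (p0⊥ ⊗ p0⊥))
    [Ax]  ⊢ p0, p0⊥
    [⊗]  ⊢ p0, p0, (p0⊥ ⊗ p0⊥)
      [Ax]  ⊢ p0, p0⊥
      [Ax]  ⊢ p0, p0⊥

Result: YES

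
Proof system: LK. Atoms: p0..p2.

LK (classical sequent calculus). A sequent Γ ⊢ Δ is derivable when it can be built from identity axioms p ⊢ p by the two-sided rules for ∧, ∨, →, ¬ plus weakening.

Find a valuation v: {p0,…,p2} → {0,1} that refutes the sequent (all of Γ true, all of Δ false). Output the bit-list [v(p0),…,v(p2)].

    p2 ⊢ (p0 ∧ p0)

Enumerate valuations to refute Γ ⊢ Δ:
  v=000: Γ:[p2=F] Δ:[(p0 ∧ p0)=F] refutes=False
  v=001: Γ:[p2=T] Δ:[(p0 ∧ p0)=F] refutes=True  ← countermodel

Result: [0, 0, 1]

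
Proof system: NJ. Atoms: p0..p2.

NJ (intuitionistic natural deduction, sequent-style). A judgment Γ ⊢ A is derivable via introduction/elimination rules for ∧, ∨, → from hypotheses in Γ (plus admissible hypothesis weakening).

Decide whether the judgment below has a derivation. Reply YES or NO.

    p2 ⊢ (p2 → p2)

Proof tree:
[Wk] p2 ⊢ (p2 → p2)
  [→I]  ⊢ (p2 → p2)
    [Ax] p2 ⊢ p2

Result: YES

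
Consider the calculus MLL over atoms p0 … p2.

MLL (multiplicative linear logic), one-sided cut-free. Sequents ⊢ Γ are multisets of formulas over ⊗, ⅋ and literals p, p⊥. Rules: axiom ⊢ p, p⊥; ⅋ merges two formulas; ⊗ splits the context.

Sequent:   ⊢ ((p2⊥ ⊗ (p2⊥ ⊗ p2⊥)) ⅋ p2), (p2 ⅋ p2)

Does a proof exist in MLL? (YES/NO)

Derivation trace:
[⅋]  ⊢ ((p2⊥ ⊗ (p2⊥ ⊗ p2⊥)) ⅋ p2), (p2 ⅋ p2)
  [⅋]  ⊢ p2, p2, ((p2⊥ ⊗ (p2⊥ ⊗ p2⊥)) ⅋ p2)
    [⊗]  ⊢ p2, p2, p2, (p2⊥ ⊗ (p2⊥ ⊗ p2⊥))
      [Ax]  ⊢ p2, p2⊥
      [⊗]  ⊢ p2, p2, (p2⊥ ⊗ p2⊥)
        [Ax]  ⊢ p2, p2⊥
        [Ax]  ⊢ p2, p2⊥

Result: YES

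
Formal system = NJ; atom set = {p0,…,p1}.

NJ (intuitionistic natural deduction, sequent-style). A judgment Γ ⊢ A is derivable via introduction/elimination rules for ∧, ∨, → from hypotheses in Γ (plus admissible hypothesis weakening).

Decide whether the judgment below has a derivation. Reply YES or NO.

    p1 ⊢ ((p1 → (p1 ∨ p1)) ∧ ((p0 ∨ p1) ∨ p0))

Derivation (root first):
[∧I] p1 ⊢ ((p1 → (p1 ∨ p1)) ∧ ((p0 ∨ p1) ∨ p0))
  [→I]  ⊢ (p1 → (p1 ∨ p1))
    [∨I₁] p1 ⊢ (p1 ∨ p1)
      [Ax] p1 ⊢ p1
  [∨I₁] p1 ⊢ ((p0 ∨ p1) ∨ p0)
    [∨I₂] p1 ⊢ (p0 ∨ p1)
      [Ax] p1 ⊢ p1

Result: YES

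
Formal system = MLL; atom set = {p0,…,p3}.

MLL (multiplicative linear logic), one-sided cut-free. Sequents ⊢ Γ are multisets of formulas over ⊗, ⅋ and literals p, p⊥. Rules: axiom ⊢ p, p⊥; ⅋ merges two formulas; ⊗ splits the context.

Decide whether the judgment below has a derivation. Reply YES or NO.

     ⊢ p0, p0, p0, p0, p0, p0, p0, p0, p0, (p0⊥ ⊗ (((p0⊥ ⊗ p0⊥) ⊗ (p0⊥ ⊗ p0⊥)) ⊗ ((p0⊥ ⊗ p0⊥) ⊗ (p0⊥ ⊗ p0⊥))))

Derivation trace:
[⊗]  ⊢ p0, p0, p0, p0, p0, p0, p0, p0, p0, (p0⊥ ⊗ (((p0⊥ ⊗ p0⊥) ⊗ (p0⊥ ⊗ p0⊥)) ⊗ ((p0⊥ ⊗ p0⊥) ⊗ (p0⊥ ⊗ p0⊥))))
  [Ax]  ⊢ p0, p0⊥
  [⊗]  ⊢ p0, p0, p0, p0, p0, p0, p0, p0, (((p0⊥ ⊗ p0⊥) ⊗ (p0⊥ ⊗ p0⊥)) ⊗ ((p0⊥ ⊗ p0⊥) ⊗ (p0⊥ ⊗ p0⊥)))
    [⊗]  ⊢ p0, p0, p0, p0, ((p0⊥ ⊗ p0⊥) ⊗ (p0⊥ ⊗ p0⊥))
      [⊗]  ⊢ p0, p0, (p0⊥ ⊗ p0⊥)
        [Ax]  ⊢ p0, p0⊥
        [Ax]  ⊢ p0, p0⊥
      [⊗]  ⊢ p0, p0, (p0⊥ ⊗ p0⊥)
        [Ax]  ⊢ p0, p0⊥
        [Ax]  ⊢ p0, p0⊥
    [⊗]  ⊢ p0, p0, p0, p0, ((p0⊥ ⊗ p0⊥) ⊗ (p0⊥ ⊗ p0⊥))
      [⊗]  ⊢ p0, p0, (p0⊥ ⊗ p0⊥)
        [Ax]  ⊢ p0, p0⊥
        [Ax]  ⊢ p0, p0⊥
      [⊗]  ⊢ p0, p0, (p0⊥ ⊗ p0⊥)
        [Ax]  ⊢ p0, p0⊥
        [Ax]  ⊢ p0, p0⊥

Result: YES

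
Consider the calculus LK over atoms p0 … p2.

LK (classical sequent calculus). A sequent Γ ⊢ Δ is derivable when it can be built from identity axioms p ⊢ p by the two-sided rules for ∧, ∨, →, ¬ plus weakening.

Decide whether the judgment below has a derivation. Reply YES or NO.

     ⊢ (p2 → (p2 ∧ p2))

Derivation (root first):
[→R]  ⊢ (p2 → (p2 ∧ p2))
  [∧R] p2 ⊢ (p2 ∧ p2)
    [Ax] p2 ⊢ p2
    [Ax] p2 ⊢ p2

Result: YES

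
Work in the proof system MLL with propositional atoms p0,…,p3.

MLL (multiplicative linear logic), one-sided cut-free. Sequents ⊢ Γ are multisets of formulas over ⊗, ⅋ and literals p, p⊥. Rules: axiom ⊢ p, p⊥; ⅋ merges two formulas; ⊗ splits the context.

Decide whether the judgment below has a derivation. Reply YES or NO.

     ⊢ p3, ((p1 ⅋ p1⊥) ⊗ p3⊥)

Proof tree:
[⊗]  ⊢ p3, ((p1 ⅋ p1⊥) ⊗ p3⊥)
  [⅋]  ⊢ (p1 ⅋ p1⊥)
    [Ax]  ⊢ p1, p1⊥
  [Ax]  ⊢ p3, p3⊥

Result: YES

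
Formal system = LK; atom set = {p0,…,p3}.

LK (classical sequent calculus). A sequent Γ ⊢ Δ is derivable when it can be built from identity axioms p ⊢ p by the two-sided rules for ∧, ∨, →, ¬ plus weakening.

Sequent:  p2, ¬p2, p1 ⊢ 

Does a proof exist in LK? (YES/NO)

Derivation (root first):
[WL] p2, ¬p2, p1 ⊢ 
  [¬L] p2, ¬p2 ⊢ 
    [Ax] p2 ⊢ p2

Result: YES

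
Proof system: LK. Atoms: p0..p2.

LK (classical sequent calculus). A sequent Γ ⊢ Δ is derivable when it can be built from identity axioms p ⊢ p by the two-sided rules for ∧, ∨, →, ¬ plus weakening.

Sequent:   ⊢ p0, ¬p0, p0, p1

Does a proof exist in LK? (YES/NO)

Derivation trace:
[WR]  ⊢ p0, ¬p0, p0, p1
  [WR]  ⊢ p0, ¬p0, p0
    [¬R]  ⊢ p0, ¬p0
      [Ax] p0 ⊢ p0

Result: YES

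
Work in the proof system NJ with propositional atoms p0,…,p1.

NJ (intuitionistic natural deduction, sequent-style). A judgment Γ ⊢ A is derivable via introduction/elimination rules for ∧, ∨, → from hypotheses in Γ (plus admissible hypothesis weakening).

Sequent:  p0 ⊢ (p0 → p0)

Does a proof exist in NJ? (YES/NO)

Derivation trace:
[Wk] p0 ⊢ (p0 → p0)
  [→I]  ⊢ (p0 → p0)
    [Ax] p0 ⊢ p0

Result: YES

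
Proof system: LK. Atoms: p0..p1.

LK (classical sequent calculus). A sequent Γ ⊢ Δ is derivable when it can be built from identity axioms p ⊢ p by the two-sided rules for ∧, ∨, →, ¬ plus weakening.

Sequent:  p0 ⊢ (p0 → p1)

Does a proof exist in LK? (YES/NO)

Truth-table refutation:
  v=00: Γ:[p0=F] Δ:[(p0 → p1)=T] refutes=False
  v=01: Γ:[p0=F] Δ:[(p0 → p1)=T] refutes=False
  v=10: Γ:[p0=T] Δ:[(p0 → p1)=F] refutes=True  ← countermodel

Result: NO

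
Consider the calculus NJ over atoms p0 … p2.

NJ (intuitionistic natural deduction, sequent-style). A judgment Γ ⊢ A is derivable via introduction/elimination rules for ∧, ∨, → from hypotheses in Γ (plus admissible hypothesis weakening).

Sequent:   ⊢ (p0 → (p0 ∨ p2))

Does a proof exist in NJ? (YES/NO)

Derivation trace:
[→I]  ⊢ (p0 → (p0 ∨ p2))
  [∨I₁] p0 ⊢ (p0 ∨ p2)
    [Ax] p0 ⊢ p0

Result: YES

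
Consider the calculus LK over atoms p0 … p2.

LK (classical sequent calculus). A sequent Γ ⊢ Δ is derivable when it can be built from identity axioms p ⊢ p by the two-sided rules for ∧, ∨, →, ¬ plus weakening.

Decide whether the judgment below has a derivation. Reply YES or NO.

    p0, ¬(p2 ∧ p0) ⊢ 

Enumerate valuations to refute Γ ⊢ Δ:
  v=000: Γ:[p0=F, ¬(p2 ∧ p0)=T] Δ:[] refutes=False
  v=001: Γ:[p0=F, ¬(p2 ∧ p0)=T] Δ:[] refutes=False
  v=010: Γ:[p0=F, ¬(p2 ∧ p0)=T] Δ:[] refutes=False
  v=011: Γ:[p0=F, ¬(p2 ∧ p0)=T] Δ:[] refutes=False
  v=100: Γ:[p0=T, ¬(p2 ∧ p0)=T] Δ:[] refutes=True  ← countermodel

Result: NO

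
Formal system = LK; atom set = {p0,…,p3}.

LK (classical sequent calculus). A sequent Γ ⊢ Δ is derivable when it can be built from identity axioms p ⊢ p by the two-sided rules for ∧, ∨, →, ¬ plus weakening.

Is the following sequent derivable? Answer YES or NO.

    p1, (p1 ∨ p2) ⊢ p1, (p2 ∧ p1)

Proof tree:
[∨L] p1, (p1 ∨ p2) ⊢ p1, (p2 ∧ p1)
  [Ax] p1 ⊢ p1
  [∧R] p1, p2 ⊢ (p2 ∧ p1)
    [Ax] p2 ⊢ p2
    [Ax] p1 ⊢ p1

Result: YES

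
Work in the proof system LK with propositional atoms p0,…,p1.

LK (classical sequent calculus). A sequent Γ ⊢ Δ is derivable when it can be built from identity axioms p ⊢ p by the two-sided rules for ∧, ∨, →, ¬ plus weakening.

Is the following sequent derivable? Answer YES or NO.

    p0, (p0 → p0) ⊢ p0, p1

Derivation (root first):
[WR] p0, (p0 → p0) ⊢ p0, p1
  [→L] p0, (p0 → p0) ⊢ p0
    [Ax] p0 ⊢ p0
    [Ax] p0 ⊢ p0

Result: YES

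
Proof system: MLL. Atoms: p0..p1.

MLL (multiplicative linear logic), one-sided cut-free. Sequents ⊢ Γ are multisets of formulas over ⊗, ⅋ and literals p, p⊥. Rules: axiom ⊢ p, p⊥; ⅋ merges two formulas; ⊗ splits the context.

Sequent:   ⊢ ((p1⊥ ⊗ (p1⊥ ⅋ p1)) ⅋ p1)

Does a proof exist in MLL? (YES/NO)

Proof tree:
[⅋]  ⊢ ((p1⊥ ⊗ (p1⊥ ⅋ p1)) ⅋ p1)
  [⊗]  ⊢ p1, (p1⊥ ⊗ (p1⊥ ⅋ p1))
    [Ax]  ⊢ p1, p1⊥
    [⅋]  ⊢ (p1⊥ ⅋ p1)
      [Ax]  ⊢ p1, p1⊥

Result: YES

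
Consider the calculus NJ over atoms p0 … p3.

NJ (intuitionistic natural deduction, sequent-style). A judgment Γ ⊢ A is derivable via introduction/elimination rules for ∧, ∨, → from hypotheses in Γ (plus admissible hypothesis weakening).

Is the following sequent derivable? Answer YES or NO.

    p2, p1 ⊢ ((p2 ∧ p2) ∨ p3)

Proof tree:
[∨I₁] p2, p1 ⊢ ((p2 ∧ p2) ∨ p3)
  [Wk] p2, p1 ⊢ (p2 ∧ p2)
    [∧I] p2 ⊢ (p2 ∧ p2)
      [Ax] p2 ⊢ p2
      [Ax] p2 ⊢ p2

Result: YES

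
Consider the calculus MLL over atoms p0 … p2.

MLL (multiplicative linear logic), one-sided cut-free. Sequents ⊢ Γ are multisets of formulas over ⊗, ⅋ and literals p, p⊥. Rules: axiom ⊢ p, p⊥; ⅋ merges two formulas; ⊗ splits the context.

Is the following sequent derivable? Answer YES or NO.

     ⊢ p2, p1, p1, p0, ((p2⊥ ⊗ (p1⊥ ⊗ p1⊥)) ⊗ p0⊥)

Proof tree:
[⊗]  ⊢ p2, p1, p1, p0, ((p2⊥ ⊗ (p1⊥ ⊗ p1⊥)) ⊗ p0⊥)
  [⊗]  ⊢ p2, p1, p1, (p2⊥ ⊗ (p1⊥ ⊗ p1⊥))
    [Ax]  ⊢ p2, p2⊥
    [⊗]  ⊢ p1, p1, (p1⊥ ⊗ p1⊥)
      [Ax]  ⊢ p1, p1⊥
      [Ax]  ⊢ p1, p1⊥
  [Ax]  ⊢ p0, p0⊥

Result: YES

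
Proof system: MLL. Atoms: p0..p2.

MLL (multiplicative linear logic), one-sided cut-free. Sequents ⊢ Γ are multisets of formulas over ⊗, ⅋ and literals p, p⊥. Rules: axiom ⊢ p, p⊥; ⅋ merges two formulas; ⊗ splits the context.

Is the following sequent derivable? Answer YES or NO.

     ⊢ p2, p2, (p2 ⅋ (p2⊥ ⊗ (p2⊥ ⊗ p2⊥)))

Derivation trace:
[⅋]  ⊢ p2, p2, (p2 ⅋ (p2⊥ ⊗ (p2⊥ ⊗ p2⊥)))
  [⊗]  ⊢ p2, p2, p2, (p2⊥ ⊗ (p2⊥ ⊗ p2⊥))
    [Ax]  ⊢ p2, p2⊥
    [⊗]  ⊢ p2, p2, (p2⊥ ⊗ p2⊥)
      [Ax]  ⊢ p2, p2⊥
      [Ax]  ⊢ p2, p2⊥

Result: YES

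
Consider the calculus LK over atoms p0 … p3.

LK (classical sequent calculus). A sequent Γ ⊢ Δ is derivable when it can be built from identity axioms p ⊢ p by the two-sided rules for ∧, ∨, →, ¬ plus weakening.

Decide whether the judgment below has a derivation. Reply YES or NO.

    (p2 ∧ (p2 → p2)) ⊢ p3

Truth-table refutation:
  v=0000: Γ:[(p2 ∧ (p2 → p2))=F] Δ:[p3=F] refutes=False
  v=0001: Γ:[(p2 ∧ (p2 → p2))=F] Δ:[p3=T] refutes=False
  v=0010: Γ:[(p2 ∧ (p2 → p2))=T] Δ:[p3=F] refutes=True  ← countermodel

Result: NO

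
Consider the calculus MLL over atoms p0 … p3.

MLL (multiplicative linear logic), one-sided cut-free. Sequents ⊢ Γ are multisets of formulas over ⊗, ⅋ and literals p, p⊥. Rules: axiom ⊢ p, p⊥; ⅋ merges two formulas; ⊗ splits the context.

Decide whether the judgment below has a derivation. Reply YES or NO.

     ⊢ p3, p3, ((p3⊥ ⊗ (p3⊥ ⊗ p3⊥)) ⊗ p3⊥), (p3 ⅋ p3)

Derivation (root first):
[⅋]  ⊢ p3, p3, ((p3⊥ ⊗ (p3⊥ ⊗ p3⊥)) ⊗ p3⊥), (p3 ⅋ p3)
  [⊗]  ⊢ p3, p3, p3, p3, ((p3⊥ ⊗ (p3⊥ ⊗ p3⊥)) ⊗ p3⊥)
    [⊗]  ⊢ p3, p3, p3, (p3⊥ ⊗ (p3⊥ ⊗ p3⊥))
      [Ax]  ⊢ p3, p3⊥
      [⊗]  ⊢ p3, p3, (p3⊥ ⊗ p3⊥)
        [Ax]  ⊢ p3, p3⊥
        [Ax]  ⊢ p3, p3⊥
    [Ax]  ⊢ p3, p3⊥

Result: YES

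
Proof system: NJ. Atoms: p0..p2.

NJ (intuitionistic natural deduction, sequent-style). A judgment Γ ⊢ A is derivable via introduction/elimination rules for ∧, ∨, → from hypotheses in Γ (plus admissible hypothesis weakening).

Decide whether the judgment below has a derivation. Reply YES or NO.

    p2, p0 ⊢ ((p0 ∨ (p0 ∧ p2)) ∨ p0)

Derivation trace:
[∨I₁] p2, p0 ⊢ ((p0 ∨ (p0 ∧ p2)) ∨ p0)
  [∨I₂] p2, p0 ⊢ (p0 ∨ (p0 ∧ p2))
    [∧I] p2, p0 ⊢ (p0 ∧ p2)
      [Ax] p0 ⊢ p0
      [Ax] p2 ⊢ p2

Result: YES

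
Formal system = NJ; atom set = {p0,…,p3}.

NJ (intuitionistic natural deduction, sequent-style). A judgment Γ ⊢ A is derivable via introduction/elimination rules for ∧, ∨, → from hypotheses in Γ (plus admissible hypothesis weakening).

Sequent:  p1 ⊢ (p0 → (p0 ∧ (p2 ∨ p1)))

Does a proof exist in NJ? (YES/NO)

Derivation (root first):
[→I] p1 ⊢ (p0 → (p0 ∧ (p2 ∨ p1)))
  [∧I] p1, p0 ⊢ (p0 ∧ (p2 ∨ p1))
    [Ax] p0 ⊢ p0
    [∨I₂] p1 ⊢ (p2 ∨ p1)
      [Ax] p1 ⊢ p1

Result: YES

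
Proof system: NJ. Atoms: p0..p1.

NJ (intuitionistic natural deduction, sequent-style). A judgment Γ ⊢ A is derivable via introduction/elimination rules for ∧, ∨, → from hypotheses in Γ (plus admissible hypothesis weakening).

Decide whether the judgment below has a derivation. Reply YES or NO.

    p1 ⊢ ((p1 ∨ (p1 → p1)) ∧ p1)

Proof tree:
[∧I] p1 ⊢ ((p1 ∨ (p1 → p1)) ∧ p1)
  [∨I₂]  ⊢ (p1 ∨ (p1 → p1))
    [→I]  ⊢ (p1 → p1)
      [Ax] p1 ⊢ p1
  [Ax] p1 ⊢ p1

Result: YES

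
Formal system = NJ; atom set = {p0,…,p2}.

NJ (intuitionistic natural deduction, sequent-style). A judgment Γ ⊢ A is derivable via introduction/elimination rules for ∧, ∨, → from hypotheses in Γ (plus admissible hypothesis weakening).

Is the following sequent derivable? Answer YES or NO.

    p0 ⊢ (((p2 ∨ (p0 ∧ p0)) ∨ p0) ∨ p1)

Proof tree:
[∨I₁] p0 ⊢ (((p2 ∨ (p0 ∧ p0)) ∨ p0) ∨ p1)
  [∨I₁] p0 ⊢ ((p2 ∨ (p0 ∧ p0)) ∨ p0)
    [∨I₂] p0 ⊢ (p2 ∨ (p0 ∧ p0))
      [∧I] p0 ⊢ (p0 ∧ p0)
        [Ax] p0 ⊢ p0
        [Ax] p0 ⊢ p0

Result: YES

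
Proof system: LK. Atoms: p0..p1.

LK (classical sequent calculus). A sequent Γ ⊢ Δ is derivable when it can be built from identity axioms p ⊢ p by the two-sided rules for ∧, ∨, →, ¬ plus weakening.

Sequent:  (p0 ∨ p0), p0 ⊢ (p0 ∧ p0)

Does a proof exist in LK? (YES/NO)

Derivation (root first):
[∧R] (p0 ∨ p0), p0 ⊢ (p0 ∧ p0)
  [∨L] (p0 ∨ p0) ⊢ p0
    [Ax] p0 ⊢ p0
    [Ax] p0 ⊢ p0
  [Ax] p0 ⊢ p0

Result: YES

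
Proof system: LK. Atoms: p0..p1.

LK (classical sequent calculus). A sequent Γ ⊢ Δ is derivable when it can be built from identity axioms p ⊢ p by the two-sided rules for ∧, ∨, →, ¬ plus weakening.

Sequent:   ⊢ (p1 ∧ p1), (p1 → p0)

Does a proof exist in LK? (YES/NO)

Derivation (root first):
[→R]  ⊢ (p1 ∧ p1), (p1 → p0)
  [WR] p1 ⊢ (p1 ∧ p1), p0
    [∧R] p1 ⊢ (p1 ∧ p1)
      [Ax] p1 ⊢ p1
      [Ax] p1 ⊢ p1

Result: YES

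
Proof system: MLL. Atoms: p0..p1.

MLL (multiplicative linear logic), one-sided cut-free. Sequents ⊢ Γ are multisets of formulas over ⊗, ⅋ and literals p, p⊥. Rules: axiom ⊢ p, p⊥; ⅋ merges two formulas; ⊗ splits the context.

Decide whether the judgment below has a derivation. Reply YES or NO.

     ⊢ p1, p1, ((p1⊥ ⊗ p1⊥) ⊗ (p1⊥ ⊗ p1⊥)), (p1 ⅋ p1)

Proof tree:
[⅋]  ⊢ p1, p1, ((p1⊥ ⊗ p1⊥) ⊗ (p1⊥ ⊗ p1⊥)), (p1 ⅋ p1)
  [⊗]  ⊢ p1, p1, p1, p1, ((p1⊥ ⊗ p1⊥) ⊗ (p1⊥ ⊗ p1⊥))
    [⊗]  ⊢ p1, p1, (p1⊥ ⊗ p1⊥)
      [Ax]  ⊢ p1, p1⊥
      [Ax]  ⊢ p1, p1⊥
    [⊗]  ⊢ p1, p1, (p1⊥ ⊗ p1⊥)
      [Ax]  ⊢ p1, p1⊥
      [Ax]  ⊢ p1, p1⊥

Result: YES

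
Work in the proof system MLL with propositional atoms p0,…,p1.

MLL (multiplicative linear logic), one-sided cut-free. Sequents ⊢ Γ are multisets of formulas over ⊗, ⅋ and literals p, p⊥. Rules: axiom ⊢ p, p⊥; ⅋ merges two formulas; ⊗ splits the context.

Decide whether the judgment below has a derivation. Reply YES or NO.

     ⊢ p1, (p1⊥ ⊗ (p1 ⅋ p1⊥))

Derivation (root first):
[⊗]  ⊢ p1, (p1⊥ ⊗ (p1 ⅋ p1⊥))
  [Ax]  ⊢ p1, p1⊥
  [⅋]  ⊢ (p1 ⅋ p1⊥)
    [Ax]  ⊢ p1, p1⊥

Result: YES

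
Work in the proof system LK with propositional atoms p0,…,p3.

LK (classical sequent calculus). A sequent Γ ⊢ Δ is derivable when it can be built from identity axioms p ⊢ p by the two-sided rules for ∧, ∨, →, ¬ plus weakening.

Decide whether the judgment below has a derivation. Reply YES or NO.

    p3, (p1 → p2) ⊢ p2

Truth-table refutation:
  v=0000: Γ:[p3=F, (p1 → p2)=T] Δ:[p2=F] refutes=False
  v=0001: Γ:[p3=T, (p1 → p2)=T] Δ:[p2=F] refutes=True  ← countermodel

Result: NO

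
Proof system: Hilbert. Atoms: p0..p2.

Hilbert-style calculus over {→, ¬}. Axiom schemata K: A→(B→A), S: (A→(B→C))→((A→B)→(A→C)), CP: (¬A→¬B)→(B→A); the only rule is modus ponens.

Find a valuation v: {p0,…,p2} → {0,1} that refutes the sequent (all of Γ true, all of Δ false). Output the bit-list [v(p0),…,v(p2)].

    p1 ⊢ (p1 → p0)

Truth-table refutation:
  v=000: Γ:[p1=F] Δ:[(p1 → p0)=T] refutes=False
  v=001: Γ:[p1=F] Δ:[(p1 → p0)=T] refutes=False
  v=010: Γ:[p1=T] Δ:[(p1 → p0)=F] refutes=True  ← countermodel

Result: [0, 1, 0]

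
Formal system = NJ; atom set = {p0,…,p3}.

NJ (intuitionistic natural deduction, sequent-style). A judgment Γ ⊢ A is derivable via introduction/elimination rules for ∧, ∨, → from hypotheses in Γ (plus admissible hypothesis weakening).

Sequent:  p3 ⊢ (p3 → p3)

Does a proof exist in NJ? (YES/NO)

Derivation trace:
[Wk] p3 ⊢ (p3 → p3)
  [→I]  ⊢ (p3 → p3)
    [Ax] p3 ⊢ p3

Result: YES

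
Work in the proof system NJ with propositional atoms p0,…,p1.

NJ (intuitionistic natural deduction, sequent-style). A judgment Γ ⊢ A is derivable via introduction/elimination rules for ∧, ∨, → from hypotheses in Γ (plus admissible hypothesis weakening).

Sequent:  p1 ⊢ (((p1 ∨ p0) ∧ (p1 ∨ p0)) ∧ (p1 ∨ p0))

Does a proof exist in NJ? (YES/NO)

Derivation (root first):
[∧I] p1 ⊢ (((p1 ∨ p0) ∧ (p1 ∨ p0)) ∧ (p1 ∨ p0))
  [∧I] p1 ⊢ ((p1 ∨ p0) ∧ (p1 ∨ p0))
    [∨I₁] p1 ⊢ (p1 ∨ p0)
      [Ax] p1 ⊢ p1
    [∨I₁] p1 ⊢ (p1 ∨ p0)
      [Ax] p1 ⊢ p1
  [∨I₁] p1 ⊢ (p1 ∨ p0)
    [Ax] p1 ⊢ p1

Result: YES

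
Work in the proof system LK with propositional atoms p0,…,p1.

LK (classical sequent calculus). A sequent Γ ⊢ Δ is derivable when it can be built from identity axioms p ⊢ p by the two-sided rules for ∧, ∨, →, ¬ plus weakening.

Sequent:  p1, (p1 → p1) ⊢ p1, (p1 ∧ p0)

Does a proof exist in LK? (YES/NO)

Derivation trace:
[→L] p1, (p1 → p1) ⊢ p1, (p1 ∧ p0)
  [Ax] p1 ⊢ p1
  [∧R] p1 ⊢ p1, (p1 ∧ p0)
    [Ax] p1 ⊢ p1
    [WL] p1, p1 ⊢ p1, p0
      [WR] p1 ⊢ p1, p0
        [Ax] p1 ⊢ p1

Result: YES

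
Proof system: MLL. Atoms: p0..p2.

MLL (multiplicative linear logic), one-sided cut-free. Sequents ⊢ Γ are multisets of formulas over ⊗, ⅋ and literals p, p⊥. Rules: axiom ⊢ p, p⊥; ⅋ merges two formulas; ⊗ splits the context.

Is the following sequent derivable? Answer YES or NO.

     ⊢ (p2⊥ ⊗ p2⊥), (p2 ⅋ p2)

Proof tree:
[⅋]  ⊢ (p2⊥ ⊗ p2⊥), (p2 ⅋ p2)
  [⊗]  ⊢ p2, p2, (p2⊥ ⊗ p2⊥)
    [Ax]  ⊢ p2, p2⊥
    [Ax]  ⊢ p2, p2⊥

Result: YES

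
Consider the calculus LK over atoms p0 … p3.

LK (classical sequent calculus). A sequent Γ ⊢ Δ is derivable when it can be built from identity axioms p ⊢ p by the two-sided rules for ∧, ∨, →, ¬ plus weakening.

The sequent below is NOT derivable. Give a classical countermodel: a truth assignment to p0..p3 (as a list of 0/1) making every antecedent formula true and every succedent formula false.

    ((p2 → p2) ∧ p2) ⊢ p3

Enumerate valuations to refute Γ ⊢ Δ:
  v=0000: Γ:[((p2 → p2) ∧ p2)=F] Δ:[p3=F] refutes=False
  v=0001: Γ:[((p2 → p2) ∧ p2)=F] Δ:[p3=T] refutes=False
  v=0010: Γ:[((p2 → p2) ∧ p2)=T] Δ:[p3=F] refutes=True  ← countermodel

Result: [0, 0, 1, 0]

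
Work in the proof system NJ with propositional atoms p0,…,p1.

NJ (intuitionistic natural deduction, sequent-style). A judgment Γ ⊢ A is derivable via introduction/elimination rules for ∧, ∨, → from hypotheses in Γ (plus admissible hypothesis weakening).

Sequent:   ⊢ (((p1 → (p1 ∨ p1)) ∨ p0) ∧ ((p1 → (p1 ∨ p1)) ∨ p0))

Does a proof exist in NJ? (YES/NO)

Derivation (root first):
[∧I]  ⊢ (((p1 → (p1 ∨ p1)) ∨ p0) ∧ ((p1 → (p1 ∨ p1)) ∨ p0))
  [∨I₁]  ⊢ ((p1 → (p1 ∨ p1)) ∨ p0)
    [→I]  ⊢ (p1 → (p1 ∨ p1))
      [∨I₁] p1 ⊢ (p1 ∨ p1)
        [Ax] p1 ⊢ p1
  [∨I₁]  ⊢ ((p1 → (p1 ∨ p1)) ∨ p0)
    [→I]  ⊢ (p1 → (p1 ∨ p1))
      [∨I₁] p1 ⊢ (p1 ∨ p1)
        [Ax] p1 ⊢ p1

Result: YES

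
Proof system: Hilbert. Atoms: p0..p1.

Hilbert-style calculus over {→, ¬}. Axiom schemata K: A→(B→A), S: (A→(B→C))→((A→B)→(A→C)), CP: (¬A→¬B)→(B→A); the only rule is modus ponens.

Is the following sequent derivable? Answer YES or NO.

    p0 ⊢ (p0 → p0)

Derivation trace:
[MP] p0 ⊢ (p0 → p0)
  [K]  ⊢ (p0 → (p0 → p0))
  [MP] p0 ⊢ p0
    [MP] p0 ⊢ (p0 → p0)
      [MP]  ⊢ ((p0 → p0) → (p0 → p0))
        [S]  ⊢ ((p0 → (p0 → p0)) → ((p0 → p0) → (p0 → p0)))
        [K]  ⊢ (p0 → (p0 → p0))
      [MP] p0 ⊢ (p0 → p0)
        [K]  ⊢ (p0 → (p0 → p0))
        [Hyp] p0 ⊢ p0
    [Hyp] p0 ⊢ p0

Result: YES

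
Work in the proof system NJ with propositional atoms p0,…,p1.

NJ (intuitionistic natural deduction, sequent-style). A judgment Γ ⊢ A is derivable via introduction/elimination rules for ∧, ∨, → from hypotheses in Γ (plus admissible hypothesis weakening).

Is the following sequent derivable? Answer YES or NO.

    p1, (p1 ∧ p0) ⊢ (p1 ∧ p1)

Derivation (root first):
[∧I] p1, (p1 ∧ p0) ⊢ (p1 ∧ p1)
  [Wk] p1, (p1 ∧ p0) ⊢ p1
    [Ax] p1 ⊢ p1
  [Wk] p1, (p1 ∧ p0) ⊢ p1
    [Ax] p1 ⊢ p1

Result: YES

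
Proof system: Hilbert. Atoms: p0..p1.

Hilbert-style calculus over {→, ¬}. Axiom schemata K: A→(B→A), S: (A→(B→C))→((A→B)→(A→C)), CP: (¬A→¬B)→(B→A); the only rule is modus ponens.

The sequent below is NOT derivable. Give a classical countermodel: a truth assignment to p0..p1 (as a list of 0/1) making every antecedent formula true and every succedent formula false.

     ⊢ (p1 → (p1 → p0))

Truth-table refutation:
  v=00: Γ:[] Δ:[(p1 → (p1 → p0))=T] refutes=False
  v=01: Γ:[] Δ:[(p1 → (p1 → p0))=F] refutes=True  ← countermodel

Result: [0, 1]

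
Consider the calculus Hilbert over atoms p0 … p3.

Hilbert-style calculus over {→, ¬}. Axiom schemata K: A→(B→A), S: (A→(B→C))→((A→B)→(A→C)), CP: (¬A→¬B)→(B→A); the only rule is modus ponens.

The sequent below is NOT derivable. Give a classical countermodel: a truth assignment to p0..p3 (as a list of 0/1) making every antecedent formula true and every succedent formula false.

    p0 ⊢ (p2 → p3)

Search for a countermodel by truth-table:
  v=0000: Γ:[p0=F] Δ:[(p2 → p3)=T] refutes=False
  v=0001: Γ:[p0=F] Δ:[(p2 → p3)=T] refutes=False
  v=0010: Γ:[p0=F] Δ:[(p2 → p3)=F] refutes=False
  v=0011: Γ:[p0=F] Δ:[(p2 → p3)=T] refutes=False
  v=0100: Γ:[p0=F] Δ:[(p2 → p3)=T] refutes=False
  v=0101: Γ:[p0=F] Δ:[(p2 → p3)=T] refutes=False
  v=0110: Γ:[p0=F] Δ:[(p2 → p3)=F] refutes=False
  v=0111: Γ:[p0=F] Δ:[(p2 → p3)=T] refutes=False
  v=1000: Γ:[p0=T] Δ:[(p2 → p3)=T] refutes=False
  v=1001: Γ:[p0=T] Δ:[(p2 → p3)=T] refutes=False
  v=1010: Γ:[p0=T] Δ:[(p2 → p3)=F] refutes=True  ← countermodel

Result: [1, 0, 1, 0]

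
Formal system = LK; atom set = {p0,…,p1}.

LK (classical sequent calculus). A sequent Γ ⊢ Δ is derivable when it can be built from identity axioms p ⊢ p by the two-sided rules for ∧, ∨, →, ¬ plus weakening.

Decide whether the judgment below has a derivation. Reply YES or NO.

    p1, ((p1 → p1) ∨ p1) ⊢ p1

Proof tree:
[∨L] p1, ((p1 → p1) ∨ p1) ⊢ p1
  [→L] p1, (p1 → p1) ⊢ p1
    [Ax] p1 ⊢ p1
    [Ax] p1 ⊢ p1
  [Ax] p1 ⊢ p1

Result: YES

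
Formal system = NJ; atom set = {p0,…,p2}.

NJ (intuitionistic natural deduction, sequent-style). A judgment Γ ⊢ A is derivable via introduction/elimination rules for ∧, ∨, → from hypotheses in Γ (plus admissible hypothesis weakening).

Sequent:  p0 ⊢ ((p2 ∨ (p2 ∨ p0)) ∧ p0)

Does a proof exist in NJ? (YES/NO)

Derivation trace:
[∧I] p0 ⊢ ((p2 ∨ (p2 ∨ p0)) ∧ p0)
  [∨I₂] p0 ⊢ (p2 ∨ (p2 ∨ p0))
    [∨I₂] p0 ⊢ (p2 ∨ p0)
      [Ax] p0 ⊢ p0
  [Ax] p0 ⊢ p0

Result: YES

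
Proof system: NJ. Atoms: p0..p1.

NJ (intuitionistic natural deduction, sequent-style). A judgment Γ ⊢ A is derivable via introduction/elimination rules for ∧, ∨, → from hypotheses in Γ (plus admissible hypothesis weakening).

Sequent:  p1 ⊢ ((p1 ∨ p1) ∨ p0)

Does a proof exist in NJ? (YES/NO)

Derivation (root first):
[∨I₁] p1 ⊢ ((p1 ∨ p1) ∨ p0)
  [∨I₁] p1 ⊢ (p1 ∨ p1)
    [Ax] p1 ⊢ p1

Result: YES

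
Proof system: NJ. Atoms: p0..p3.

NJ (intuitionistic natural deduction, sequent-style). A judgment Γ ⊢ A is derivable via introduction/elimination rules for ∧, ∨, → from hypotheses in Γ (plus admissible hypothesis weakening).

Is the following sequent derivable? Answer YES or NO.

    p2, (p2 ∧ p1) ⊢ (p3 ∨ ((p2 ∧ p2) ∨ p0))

Derivation trace:
[∨I₂] p2, (p2 ∧ p1) ⊢ (p3 ∨ ((p2 ∧ p2) ∨ p0))
  [Wk] p2, (p2 ∧ p1) ⊢ ((p2 ∧ p2) ∨ p0)
    [∨I₁] p2 ⊢ ((p2 ∧ p2) ∨ p0)
      [∧I] p2 ⊢ (p2 ∧ p2)
        [Ax] p2 ⊢ p2
        [Ax] p2 ⊢ p2

Result: YES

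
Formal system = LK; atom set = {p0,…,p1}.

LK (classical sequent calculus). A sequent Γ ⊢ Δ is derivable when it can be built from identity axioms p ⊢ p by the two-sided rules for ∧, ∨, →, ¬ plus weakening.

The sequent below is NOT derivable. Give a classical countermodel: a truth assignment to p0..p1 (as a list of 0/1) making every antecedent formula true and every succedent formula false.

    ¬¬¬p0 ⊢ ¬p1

Enumerate valuations to refute Γ ⊢ Δ:
  v=00: Γ:[¬¬¬p0=T] Δ:[¬p1=T] refutes=False
  v=01: Γ:[¬¬¬p0=T] Δ:[¬p1=F] refutes=True  ← countermodel

Result: [0, 1]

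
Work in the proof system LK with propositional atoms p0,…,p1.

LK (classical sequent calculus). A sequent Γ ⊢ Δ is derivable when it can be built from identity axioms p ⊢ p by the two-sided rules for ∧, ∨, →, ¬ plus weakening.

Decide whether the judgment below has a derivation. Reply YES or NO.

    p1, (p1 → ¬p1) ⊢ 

Derivation (root first):
[→L] p1, (p1 → ¬p1) ⊢ 
  [Ax] p1 ⊢ p1
  [¬L] p1, ¬p1 ⊢ 
    [Ax] p1 ⊢ p1

Result: YES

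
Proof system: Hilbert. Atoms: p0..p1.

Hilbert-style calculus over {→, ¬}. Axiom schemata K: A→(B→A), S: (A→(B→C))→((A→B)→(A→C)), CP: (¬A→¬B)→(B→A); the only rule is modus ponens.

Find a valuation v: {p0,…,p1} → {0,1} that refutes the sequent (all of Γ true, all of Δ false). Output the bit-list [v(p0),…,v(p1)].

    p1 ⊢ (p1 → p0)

Truth-table refutation:
  v=00: Γ:[p1=F] Δ:[(p1 → p0)=T] refutes=False
  v=01: Γ:[p1=T] Δ:[(p1 → p0)=F] refutes=True  ← countermodel

Result: [0, 1]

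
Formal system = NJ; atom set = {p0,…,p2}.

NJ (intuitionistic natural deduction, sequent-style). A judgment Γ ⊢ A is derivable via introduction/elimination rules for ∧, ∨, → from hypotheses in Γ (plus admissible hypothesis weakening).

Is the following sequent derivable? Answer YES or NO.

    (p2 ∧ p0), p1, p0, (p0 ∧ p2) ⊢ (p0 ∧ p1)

Derivation trace:
[Wk] (p2 ∧ p0), p1, p0, (p0 ∧ p2) ⊢ (p0 ∧ p1)
  [∧I] (p2 ∧ p0), p1, p0 ⊢ (p0 ∧ p1)
    [Wk] p0, (p2 ∧ p0) ⊢ p0
      [Ax] p0 ⊢ p0
    [Ax] p1 ⊢ p1

Result: YES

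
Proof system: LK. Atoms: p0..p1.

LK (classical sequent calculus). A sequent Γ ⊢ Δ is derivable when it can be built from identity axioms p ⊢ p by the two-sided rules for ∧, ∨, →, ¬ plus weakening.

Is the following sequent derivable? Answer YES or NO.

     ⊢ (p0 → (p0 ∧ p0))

Derivation trace:
[→R]  ⊢ (p0 → (p0 ∧ p0))
  [∧R] p0 ⊢ (p0 ∧ p0)
    [Ax] p0 ⊢ p0
    [Ax] p0 ⊢ p0

Result: YES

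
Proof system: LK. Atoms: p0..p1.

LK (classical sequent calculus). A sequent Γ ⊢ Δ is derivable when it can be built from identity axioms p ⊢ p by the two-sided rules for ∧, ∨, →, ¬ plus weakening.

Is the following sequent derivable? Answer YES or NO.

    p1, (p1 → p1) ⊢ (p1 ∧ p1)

Derivation (root first):
[→L] p1, (p1 → p1) ⊢ (p1 ∧ p1)
  [Ax] p1 ⊢ p1
  [∧R] p1 ⊢ (p1 ∧ p1)
    [Ax] p1 ⊢ p1
    [Ax] p1 ⊢ p1

Result: YES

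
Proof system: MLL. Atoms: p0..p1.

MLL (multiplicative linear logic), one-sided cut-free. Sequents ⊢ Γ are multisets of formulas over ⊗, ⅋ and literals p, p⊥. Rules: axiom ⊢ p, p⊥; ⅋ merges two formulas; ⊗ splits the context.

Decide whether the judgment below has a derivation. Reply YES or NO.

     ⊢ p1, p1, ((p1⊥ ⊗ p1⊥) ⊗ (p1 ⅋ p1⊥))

Derivation (root first):
[⊗]  ⊢ p1, p1, ((p1⊥ ⊗ p1⊥) ⊗ (p1 ⅋ p1⊥))
  [⊗]  ⊢ p1, p1, (p1⊥ ⊗ p1⊥)
    [Ax]  ⊢ p1, p1⊥
    [Ax]  ⊢ p1, p1⊥
  [⅋]  ⊢ (p1 ⅋ p1⊥)
    [Ax]  ⊢ p1, p1⊥

Result: YES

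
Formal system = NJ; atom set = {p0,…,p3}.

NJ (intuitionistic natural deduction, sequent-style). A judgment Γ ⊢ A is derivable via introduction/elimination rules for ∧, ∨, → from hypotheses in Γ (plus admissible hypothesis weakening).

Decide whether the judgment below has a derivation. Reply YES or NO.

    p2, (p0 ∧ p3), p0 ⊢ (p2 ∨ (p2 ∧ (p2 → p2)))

Derivation trace:
[∨I₂] p2, (p0 ∧ p3), p0 ⊢ (p2 ∨ (p2 ∧ (p2 → p2)))
  [∧I] p2, (p0 ∧ p3), p0 ⊢ (p2 ∧ (p2 → p2))
    [Wk] p2, p0, (p0 ∧ p3) ⊢ p2
      [Wk] p2, p0 ⊢ p2
        [Ax] p2 ⊢ p2
    [→I] p0 ⊢ (p2 → p2)
      [Wk] p2, p0 ⊢ p2
        [Ax] p2 ⊢ p2

Result: YES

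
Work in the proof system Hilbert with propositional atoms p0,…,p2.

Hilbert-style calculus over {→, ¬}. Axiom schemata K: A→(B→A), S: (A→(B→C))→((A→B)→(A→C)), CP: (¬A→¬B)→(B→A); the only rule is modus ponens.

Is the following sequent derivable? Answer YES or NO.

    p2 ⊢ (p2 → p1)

Search for a countermodel by truth-table:
  v=000: Γ:[p2=F] Δ:[(p2 → p1)=T] refutes=False
  v=001: Γ:[p2=T] Δ:[(p2 → p1)=F] refutes=True  ← countermodel

Result: NO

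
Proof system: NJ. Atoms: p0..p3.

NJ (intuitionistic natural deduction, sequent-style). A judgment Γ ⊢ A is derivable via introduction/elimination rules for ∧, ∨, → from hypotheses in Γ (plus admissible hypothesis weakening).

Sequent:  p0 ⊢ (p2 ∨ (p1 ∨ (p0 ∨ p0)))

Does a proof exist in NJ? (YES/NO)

Derivation (root first):
[∨I₂] p0 ⊢ (p2 ∨ (p1 ∨ (p0 ∨ p0)))
  [∨I₂] p0 ⊢ (p1 ∨ (p0 ∨ p0))
    [∨I₁] p0 ⊢ (p0 ∨ p0)
      [Ax] p0 ⊢ p0

Result: YES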